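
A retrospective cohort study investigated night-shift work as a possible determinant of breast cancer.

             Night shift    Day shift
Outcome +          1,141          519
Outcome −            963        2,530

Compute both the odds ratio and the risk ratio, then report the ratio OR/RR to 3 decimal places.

Reading the table with exposure as columns: a = 1141 (Night shift, case), b = 963 (Night shift, non-case), c = 519 (Day shift, case), d = 2530.
OR = (1141·2530)/(963·519) = 2886730/499797 = 5.77580
Risk in exposed = 1141/2104 = 0.54230; risk in unexposed = 519/3049 = 0.17022; RR = 3.18588
OR/RR = 5.77580 / 3.18588 = 1.81294
The outcome is not rare, so the OR lies further from 1 than the RR.

1.813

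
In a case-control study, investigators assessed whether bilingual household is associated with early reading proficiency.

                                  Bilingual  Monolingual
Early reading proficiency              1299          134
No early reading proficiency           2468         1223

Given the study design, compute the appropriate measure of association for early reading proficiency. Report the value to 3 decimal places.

4.804

Reading the table with exposure as columns: a = 1299 (Bilingual, case), b = 2468 (Bilingual, non-case), c = 134 (Monolingual, case), d = 1223.
This is a case-control study: participants were sampled on outcome status, so risks in the source population cannot be estimated directly — relative risk is not valid here. The odds ratio is the appropriate measure.
OR = (a·d)/(b·c) = (1299 × 1223) / (2468 × 134) = 1588677 / 330712 = 4.80381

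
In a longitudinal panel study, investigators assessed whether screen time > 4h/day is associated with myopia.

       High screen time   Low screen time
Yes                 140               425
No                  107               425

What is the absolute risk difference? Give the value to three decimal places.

Reading the table with exposure as columns: a = 140 (High screen time, case), b = 107 (High screen time, non-case), c = 425 (Low screen time, case), d = 425.
Risk in exposed = 140/247 = 0.566802; risk in unexposed = 425/850 = 0.500000.
Risk difference = 0.566802 − 0.500000 = 0.066802

0.067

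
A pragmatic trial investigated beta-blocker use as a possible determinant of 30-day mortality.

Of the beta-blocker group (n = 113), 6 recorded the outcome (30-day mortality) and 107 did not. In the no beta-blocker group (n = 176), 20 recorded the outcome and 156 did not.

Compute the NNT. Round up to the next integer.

Risk in treated group = 6/113 = 0.05310; risk in control = 20/176 = 0.11364.
Absolute risk reduction = 0.11364 − 0.05310 = 0.06054
NNT = 1 / ARR = 1 / 0.06054 = 16.518 → round up → 17

17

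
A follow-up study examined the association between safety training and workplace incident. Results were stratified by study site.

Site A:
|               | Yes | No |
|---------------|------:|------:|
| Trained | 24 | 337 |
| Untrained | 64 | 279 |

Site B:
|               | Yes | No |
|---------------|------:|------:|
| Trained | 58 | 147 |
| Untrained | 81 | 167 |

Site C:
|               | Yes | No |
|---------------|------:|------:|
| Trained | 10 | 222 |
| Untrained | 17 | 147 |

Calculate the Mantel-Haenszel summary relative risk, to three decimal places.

0.599

RR_MH = Σ(aᵢ·n₀ᵢ/nᵢ) / Σ(cᵢ·n₁ᵢ/nᵢ), with n₁ᵢ = aᵢ+bᵢ (exposed), n₀ᵢ = cᵢ+dᵢ (unexposed), nᵢ = n₁ᵢ+n₀ᵢ.
Stratum 1 (Site A): n₁ = 361, n₀ = 343, n = 704; a·n₀/n = 24·343/704 = 11.6932; c·n₁/n = 64·361/704 = 32.8182
Stratum 2 (Site B): n₁ = 205, n₀ = 248, n = 453; a·n₀/n = 58·248/453 = 31.7528; c·n₁/n = 81·205/453 = 36.6556
Stratum 3 (Site C): n₁ = 232, n₀ = 164, n = 396; a·n₀/n = 10·164/396 = 4.1414; c·n₁/n = 17·232/396 = 9.9596
RR_MH = (11.6932 + 31.7528 + 4.1414) / (32.8182 + 36.6556 + 9.9596) = 47.5874 / 79.4334 = 0.59908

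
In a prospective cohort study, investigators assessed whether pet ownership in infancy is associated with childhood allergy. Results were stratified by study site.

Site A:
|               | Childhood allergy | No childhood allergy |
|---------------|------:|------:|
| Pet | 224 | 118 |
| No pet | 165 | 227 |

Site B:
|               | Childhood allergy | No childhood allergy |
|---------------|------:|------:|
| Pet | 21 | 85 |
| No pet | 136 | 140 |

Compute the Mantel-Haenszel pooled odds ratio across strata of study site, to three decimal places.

1.355

OR_MH = Σ(aᵢdᵢ/nᵢ) / Σ(bᵢcᵢ/nᵢ), where nᵢ is the stratum total.
Stratum 1 (Site A): n = 734; a·d/n = 224·227/734 = 69.2752; b·c/n = 118·165/734 = 26.5259
Stratum 2 (Site B): n = 382; a·d/n = 21·140/382 = 7.6963; b·c/n = 85·136/382 = 30.2618
OR_MH = (69.2752 + 7.6963) / (26.5259 + 30.2618) = 76.9715 / 56.7877 = 1.35543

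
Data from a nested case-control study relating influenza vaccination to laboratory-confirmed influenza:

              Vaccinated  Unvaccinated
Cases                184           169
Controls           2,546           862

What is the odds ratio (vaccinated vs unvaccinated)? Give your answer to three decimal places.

0.369

Reading the table with exposure as columns: a = 184 (Vaccinated, case), b = 2546 (Vaccinated, non-case), c = 169 (Unvaccinated, case), d = 862.
OR = (a·d)/(b·c) = (184 × 862) / (2546 × 169) = 158608 / 430274 = 0.36862
Exposure is associated with lower odds of laboratory-confirmed influenza (OR = 0.37 < 1).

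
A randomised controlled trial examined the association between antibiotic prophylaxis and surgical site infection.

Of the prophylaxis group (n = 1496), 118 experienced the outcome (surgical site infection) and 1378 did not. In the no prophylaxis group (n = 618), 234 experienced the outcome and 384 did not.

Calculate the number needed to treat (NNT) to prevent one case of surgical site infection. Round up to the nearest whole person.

4

Risk in treated group = 118/1496 = 0.07888; risk in control = 234/618 = 0.37864.
Absolute risk reduction = 0.37864 − 0.07888 = 0.29976
NNT = 1 / ARR = 1 / 0.29976 = 3.336 → round up → 4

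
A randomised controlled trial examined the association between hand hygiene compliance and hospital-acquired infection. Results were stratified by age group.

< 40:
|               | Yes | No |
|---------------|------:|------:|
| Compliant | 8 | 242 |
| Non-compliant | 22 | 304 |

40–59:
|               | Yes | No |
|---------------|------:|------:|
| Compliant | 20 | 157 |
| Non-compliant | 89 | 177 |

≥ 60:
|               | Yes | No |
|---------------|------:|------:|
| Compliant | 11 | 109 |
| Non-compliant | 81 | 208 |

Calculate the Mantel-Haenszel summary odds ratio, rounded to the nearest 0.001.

OR_MH = Σ(aᵢdᵢ/nᵢ) / Σ(bᵢcᵢ/nᵢ), where nᵢ is the stratum total.
Stratum 1 (< 40): n = 576; a·d/n = 8·304/576 = 4.2222; b·c/n = 242·22/576 = 9.2431
Stratum 2 (40–59): n = 443; a·d/n = 20·177/443 = 7.9910; b·c/n = 157·89/443 = 31.5418
Stratum 3 (≥ 60): n = 409; a·d/n = 11·208/409 = 5.5941; b·c/n = 109·81/409 = 21.5868
OR_MH = (4.2222 + 7.9910 + 5.5941) / (9.2431 + 31.5418 + 21.5868) = 17.8073 / 62.3716 = 0.28550

0.286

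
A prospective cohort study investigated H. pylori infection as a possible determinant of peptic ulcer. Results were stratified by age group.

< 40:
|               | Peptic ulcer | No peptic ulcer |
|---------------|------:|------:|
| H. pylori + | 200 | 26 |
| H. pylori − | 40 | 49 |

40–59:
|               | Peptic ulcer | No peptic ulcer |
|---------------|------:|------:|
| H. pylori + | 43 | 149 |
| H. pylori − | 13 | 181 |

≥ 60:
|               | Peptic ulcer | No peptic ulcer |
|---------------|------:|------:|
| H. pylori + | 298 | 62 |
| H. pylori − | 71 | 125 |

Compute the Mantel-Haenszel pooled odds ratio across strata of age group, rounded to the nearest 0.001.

7.284

OR_MH = Σ(aᵢdᵢ/nᵢ) / Σ(bᵢcᵢ/nᵢ), where nᵢ is the stratum total.
Stratum 1 (< 40): n = 315; a·d/n = 200·49/315 = 31.1111; b·c/n = 26·40/315 = 3.3016
Stratum 2 (40–59): n = 386; a·d/n = 43·181/386 = 20.1632; b·c/n = 149·13/386 = 5.0181
Stratum 3 (≥ 60): n = 556; a·d/n = 298·125/556 = 66.9964; b·c/n = 62·71/556 = 7.9173
OR_MH = (31.1111 + 20.1632 + 66.9964) / (3.3016 + 5.0181 + 7.9173) = 118.2707 / 16.2370 = 7.28403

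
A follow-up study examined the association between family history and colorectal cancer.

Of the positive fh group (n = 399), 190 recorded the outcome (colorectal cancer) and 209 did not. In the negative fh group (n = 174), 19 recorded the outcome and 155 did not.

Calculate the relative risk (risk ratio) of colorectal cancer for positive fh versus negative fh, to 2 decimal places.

4.36

From the description: a = 190, b = 209, c = 19, d = 155.
Risk in exposed = 190/399 = 0.47619; risk in unexposed = 19/174 = 0.10920.
RR = 0.47619 / 0.10920 = 4.36090
The risk among the exposed is 4.36 times that among the unexposed.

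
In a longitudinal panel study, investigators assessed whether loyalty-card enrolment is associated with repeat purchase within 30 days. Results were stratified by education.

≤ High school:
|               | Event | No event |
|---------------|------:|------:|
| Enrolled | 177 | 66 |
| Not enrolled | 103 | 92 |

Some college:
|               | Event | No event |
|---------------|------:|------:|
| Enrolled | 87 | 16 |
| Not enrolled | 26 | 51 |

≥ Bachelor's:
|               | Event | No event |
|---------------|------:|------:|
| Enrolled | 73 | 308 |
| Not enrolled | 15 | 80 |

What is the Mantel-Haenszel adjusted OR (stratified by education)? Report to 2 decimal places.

2.69

OR_MH = Σ(aᵢdᵢ/nᵢ) / Σ(bᵢcᵢ/nᵢ), where nᵢ is the stratum total.
Stratum 1 (≤ High school): n = 438; a·d/n = 177·92/438 = 37.1781; b·c/n = 66·103/438 = 15.5205
Stratum 2 (Some college): n = 180; a·d/n = 87·51/180 = 24.6500; b·c/n = 16·26/180 = 2.3111
Stratum 3 (≥ Bachelor's): n = 476; a·d/n = 73·80/476 = 12.2689; b·c/n = 308·15/476 = 9.7059
OR_MH = (37.1781 + 24.6500 + 12.2689) / (15.5205 + 2.3111 + 9.7059) = 74.0970 / 27.5375 = 2.69076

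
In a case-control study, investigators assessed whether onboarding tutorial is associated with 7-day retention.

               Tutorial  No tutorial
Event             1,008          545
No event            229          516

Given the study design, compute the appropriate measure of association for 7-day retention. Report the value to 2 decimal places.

Reading the table with exposure as columns: a = 1008 (Tutorial, case), b = 229 (Tutorial, non-case), c = 545 (No tutorial, case), d = 516.
This is a case-control study: participants were sampled on outcome status, so risks in the source population cannot be estimated directly — relative risk is not valid here. The odds ratio is the appropriate measure.
OR = (a·d)/(b·c) = (1008 × 516) / (229 × 545) = 520128 / 124805 = 4.16753

4.17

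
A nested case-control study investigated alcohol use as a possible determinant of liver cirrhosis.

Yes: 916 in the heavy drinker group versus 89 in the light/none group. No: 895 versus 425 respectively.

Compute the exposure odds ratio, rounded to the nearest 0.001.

4.887

From the description: a = 916, b = 895, c = 89, d = 425.
OR = (a·d)/(b·c) = (916 × 425) / (895 × 89) = 389300 / 79655 = 4.88733
The odds of liver cirrhosis are about 4.89 times as high in the heavy drinker group.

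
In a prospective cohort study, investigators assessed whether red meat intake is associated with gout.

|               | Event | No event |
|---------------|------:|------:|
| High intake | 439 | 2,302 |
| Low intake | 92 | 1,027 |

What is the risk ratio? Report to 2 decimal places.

1.95

Cells: a = 439, b = 2302, c = 92, d = 1027.
Risk in exposed = 439/2741 = 0.16016; risk in unexposed = 92/1119 = 0.08222.
RR = 0.16016 / 0.08222 = 1.94804
The risk among the exposed is 1.95 times that among the unexposed.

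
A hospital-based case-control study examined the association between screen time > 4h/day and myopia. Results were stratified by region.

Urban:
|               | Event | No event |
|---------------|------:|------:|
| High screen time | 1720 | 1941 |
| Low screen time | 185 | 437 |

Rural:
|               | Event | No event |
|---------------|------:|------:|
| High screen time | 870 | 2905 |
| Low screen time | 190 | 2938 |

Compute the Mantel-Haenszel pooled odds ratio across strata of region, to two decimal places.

OR_MH = Σ(aᵢdᵢ/nᵢ) / Σ(bᵢcᵢ/nᵢ), where nᵢ is the stratum total.
Stratum 1 (Urban): n = 4283; a·d/n = 1720·437/4283 = 175.4938; b·c/n = 1941·185/4283 = 83.8396
Stratum 2 (Rural): n = 6903; a·d/n = 870·2938/6903 = 370.2825; b·c/n = 2905·190/6903 = 79.9580
OR_MH = (175.4938 + 370.2825) / (83.8396 + 79.9580) = 545.7763 / 163.7976 = 3.33202

3.33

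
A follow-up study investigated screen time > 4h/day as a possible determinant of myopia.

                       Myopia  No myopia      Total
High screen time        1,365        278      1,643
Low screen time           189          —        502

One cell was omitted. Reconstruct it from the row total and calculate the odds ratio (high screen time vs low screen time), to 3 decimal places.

8.131

The missing cell is in the unexposed row: 502 − 189 = 313.
So a = 1365, b = 278, c = 189, d = 313.
OR = (a·d)/(b·c) = (1365 × 313) / (278 × 189) = 427245 / 52542 = 8.13149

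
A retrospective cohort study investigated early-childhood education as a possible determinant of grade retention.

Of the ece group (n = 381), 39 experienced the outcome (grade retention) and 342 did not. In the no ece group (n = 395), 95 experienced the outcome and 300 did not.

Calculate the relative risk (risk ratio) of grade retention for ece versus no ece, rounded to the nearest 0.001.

From the description: a = 39, b = 342, c = 95, d = 300.
Risk in exposed = 39/381 = 0.10236; risk in unexposed = 95/395 = 0.24051.
RR = 0.10236 / 0.24051 = 0.42561
The risk is 57% lower among the exposed than among the unexposed.

0.426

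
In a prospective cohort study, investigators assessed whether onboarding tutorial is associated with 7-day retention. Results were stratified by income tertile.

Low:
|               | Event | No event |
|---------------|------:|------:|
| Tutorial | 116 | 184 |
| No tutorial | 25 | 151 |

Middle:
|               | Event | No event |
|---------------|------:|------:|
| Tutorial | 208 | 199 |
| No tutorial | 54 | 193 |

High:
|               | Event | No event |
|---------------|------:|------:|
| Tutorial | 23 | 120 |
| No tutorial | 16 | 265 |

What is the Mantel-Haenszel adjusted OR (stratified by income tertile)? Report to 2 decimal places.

OR_MH = Σ(aᵢdᵢ/nᵢ) / Σ(bᵢcᵢ/nᵢ), where nᵢ is the stratum total.
Stratum 1 (Low): n = 476; a·d/n = 116·151/476 = 36.7983; b·c/n = 184·25/476 = 9.6639
Stratum 2 (Middle): n = 654; a·d/n = 208·193/654 = 61.3823; b·c/n = 199·54/654 = 16.4312
Stratum 3 (High): n = 424; a·d/n = 23·265/424 = 14.3750; b·c/n = 120·16/424 = 4.5283
OR_MH = (36.7983 + 61.3823 + 14.3750) / (9.6639 + 16.4312 + 4.5283) = 112.5556 / 30.6234 = 3.67548

3.68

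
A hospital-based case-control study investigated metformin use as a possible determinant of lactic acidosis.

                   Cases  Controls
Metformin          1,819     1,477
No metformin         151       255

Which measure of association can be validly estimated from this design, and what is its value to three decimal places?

2.080

Cells: a = 1819, b = 1477, c = 151, d = 255.
This is a hospital-based case-control study: participants were sampled on outcome status, so risks in the source population cannot be estimated directly — relative risk is not valid here. The odds ratio is the appropriate measure.
OR = (a·d)/(b·c) = (1819 × 255) / (1477 × 151) = 463845 / 223027 = 2.07977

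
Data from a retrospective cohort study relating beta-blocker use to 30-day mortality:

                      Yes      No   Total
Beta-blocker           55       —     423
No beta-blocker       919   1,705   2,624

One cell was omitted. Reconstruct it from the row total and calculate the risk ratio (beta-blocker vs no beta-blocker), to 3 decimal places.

0.371

The missing cell is in the exposed row: 423 − 55 = 368.
So a = 55, b = 368, c = 919, d = 1705.
RR = [a/(a+b)] / [c/(c+d)] = (55/423) / (919/2624) = 0.13002/0.35023 = 0.37125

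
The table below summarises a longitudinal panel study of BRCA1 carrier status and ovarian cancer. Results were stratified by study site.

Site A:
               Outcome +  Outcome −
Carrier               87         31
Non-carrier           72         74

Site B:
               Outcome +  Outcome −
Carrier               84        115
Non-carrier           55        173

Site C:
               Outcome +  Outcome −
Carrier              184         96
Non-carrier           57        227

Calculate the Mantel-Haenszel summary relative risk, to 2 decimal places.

2.16

RR_MH = Σ(aᵢ·n₀ᵢ/nᵢ) / Σ(cᵢ·n₁ᵢ/nᵢ), with n₁ᵢ = aᵢ+bᵢ (exposed), n₀ᵢ = cᵢ+dᵢ (unexposed), nᵢ = n₁ᵢ+n₀ᵢ.
Stratum 1 (Site A): n₁ = 118, n₀ = 146, n = 264; a·n₀/n = 87·146/264 = 48.1136; c·n₁/n = 72·118/264 = 32.1818
Stratum 2 (Site B): n₁ = 199, n₀ = 228, n = 427; a·n₀/n = 84·228/427 = 44.8525; c·n₁/n = 55·199/427 = 25.6323
Stratum 3 (Site C): n₁ = 280, n₀ = 284, n = 564; a·n₀/n = 184·284/564 = 92.6525; c·n₁/n = 57·280/564 = 28.2979
RR_MH = (48.1136 + 44.8525 + 92.6525) / (32.1818 + 25.6323 + 28.2979) = 185.6186 / 86.1120 = 2.15555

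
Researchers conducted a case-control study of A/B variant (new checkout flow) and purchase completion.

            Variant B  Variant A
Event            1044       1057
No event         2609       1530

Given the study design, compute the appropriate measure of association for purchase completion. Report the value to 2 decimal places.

0.58

Reading the table with exposure as columns: a = 1044 (Variant B, case), b = 2609 (Variant B, non-case), c = 1057 (Variant A, case), d = 1530.
This is a case-control study: participants were sampled on outcome status, so risks in the source population cannot be estimated directly — relative risk is not valid here. The odds ratio is the appropriate measure.
OR = (a·d)/(b·c) = (1044 × 1530) / (2609 × 1057) = 1597320 / 2757713 = 0.57922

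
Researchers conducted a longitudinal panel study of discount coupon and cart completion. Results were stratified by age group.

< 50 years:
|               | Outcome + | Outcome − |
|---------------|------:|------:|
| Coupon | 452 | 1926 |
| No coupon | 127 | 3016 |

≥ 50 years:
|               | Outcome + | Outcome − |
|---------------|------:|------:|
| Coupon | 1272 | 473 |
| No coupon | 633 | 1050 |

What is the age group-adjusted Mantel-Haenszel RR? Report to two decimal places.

2.34

RR_MH = Σ(aᵢ·n₀ᵢ/nᵢ) / Σ(cᵢ·n₁ᵢ/nᵢ), with n₁ᵢ = aᵢ+bᵢ (exposed), n₀ᵢ = cᵢ+dᵢ (unexposed), nᵢ = n₁ᵢ+n₀ᵢ.
Stratum 1 (< 50 years): n₁ = 2378, n₀ = 3143, n = 5521; a·n₀/n = 452·3143/5521 = 257.3150; c·n₁/n = 127·2378/5521 = 54.7013
Stratum 2 (≥ 50 years): n₁ = 1745, n₀ = 1683, n = 3428; a·n₀/n = 1272·1683/3428 = 624.4971; c·n₁/n = 633·1745/3428 = 322.2243
RR_MH = (257.3150 + 624.4971) / (54.7013 + 322.2243) = 881.8121 / 376.9257 = 2.33949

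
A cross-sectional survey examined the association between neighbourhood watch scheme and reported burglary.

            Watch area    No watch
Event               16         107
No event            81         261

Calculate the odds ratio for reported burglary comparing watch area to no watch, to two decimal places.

Reading the table with exposure as columns: a = 16 (Watch area, case), b = 81 (Watch area, non-case), c = 107 (No watch, case), d = 261.
OR = (a·d)/(b·c) = (16 × 261) / (81 × 107) = 4176 / 8667 = 0.48183
Exposure is associated with lower odds of reported burglary (OR = 0.48 < 1).

0.48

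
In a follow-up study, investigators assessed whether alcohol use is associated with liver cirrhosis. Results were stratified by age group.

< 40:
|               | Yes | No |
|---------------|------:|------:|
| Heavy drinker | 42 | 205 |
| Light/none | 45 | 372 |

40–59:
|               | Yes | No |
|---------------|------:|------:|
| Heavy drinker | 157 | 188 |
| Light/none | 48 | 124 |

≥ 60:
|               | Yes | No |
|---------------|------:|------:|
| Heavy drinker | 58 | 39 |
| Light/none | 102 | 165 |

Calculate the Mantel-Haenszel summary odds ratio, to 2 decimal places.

OR_MH = Σ(aᵢdᵢ/nᵢ) / Σ(bᵢcᵢ/nᵢ), where nᵢ is the stratum total.
Stratum 1 (< 40): n = 664; a·d/n = 42·372/664 = 23.5301; b·c/n = 205·45/664 = 13.8931
Stratum 2 (40–59): n = 517; a·d/n = 157·124/517 = 37.6557; b·c/n = 188·48/517 = 17.4545
Stratum 3 (≥ 60): n = 364; a·d/n = 58·165/364 = 26.2912; b·c/n = 39·102/364 = 10.9286
OR_MH = (23.5301 + 37.6557 + 26.2912) / (13.8931 + 17.4545 + 10.9286) = 87.4770 / 42.2762 = 2.06918

2.07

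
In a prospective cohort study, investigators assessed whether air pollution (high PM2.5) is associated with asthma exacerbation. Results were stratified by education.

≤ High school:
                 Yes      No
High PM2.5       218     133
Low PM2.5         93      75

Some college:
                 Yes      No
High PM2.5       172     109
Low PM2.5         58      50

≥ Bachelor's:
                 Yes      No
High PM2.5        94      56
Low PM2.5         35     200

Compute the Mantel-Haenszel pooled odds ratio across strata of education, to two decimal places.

OR_MH = Σ(aᵢdᵢ/nᵢ) / Σ(bᵢcᵢ/nᵢ), where nᵢ is the stratum total.
Stratum 1 (≤ High school): n = 519; a·d/n = 218·75/519 = 31.5029; b·c/n = 133·93/519 = 23.8324
Stratum 2 (Some college): n = 389; a·d/n = 172·50/389 = 22.1080; b·c/n = 109·58/389 = 16.2519
Stratum 3 (≥ Bachelor's): n = 385; a·d/n = 94·200/385 = 48.8312; b·c/n = 56·35/385 = 5.0909
OR_MH = (31.5029 + 22.1080 + 48.8312) / (23.8324 + 16.2519 + 5.0909) = 102.4420 / 45.1752 = 2.26766

2.27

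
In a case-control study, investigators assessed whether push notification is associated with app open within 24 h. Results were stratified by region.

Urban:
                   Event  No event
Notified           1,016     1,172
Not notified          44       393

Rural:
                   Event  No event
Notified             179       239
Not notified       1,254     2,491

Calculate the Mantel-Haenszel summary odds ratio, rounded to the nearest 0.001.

2.829

OR_MH = Σ(aᵢdᵢ/nᵢ) / Σ(bᵢcᵢ/nᵢ), where nᵢ is the stratum total.
Stratum 1 (Urban): n = 2625; a·d/n = 1016·393/2625 = 152.1097; b·c/n = 1172·44/2625 = 19.6450
Stratum 2 (Rural): n = 4163; a·d/n = 179·2491/4163 = 107.1076; b·c/n = 239·1254/4163 = 71.9928
OR_MH = (152.1097 + 107.1076) / (19.6450 + 71.9928) = 259.2173 / 91.6377 = 2.82872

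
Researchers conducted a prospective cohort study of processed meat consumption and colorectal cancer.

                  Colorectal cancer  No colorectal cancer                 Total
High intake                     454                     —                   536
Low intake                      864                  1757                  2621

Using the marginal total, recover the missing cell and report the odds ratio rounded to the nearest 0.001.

11.259

The missing cell is in the exposed row: 536 − 454 = 82.
So a = 454, b = 82, c = 864, d = 1757.
OR = (a·d)/(b·c) = (454 × 1757) / (82 × 864) = 797678 / 70848 = 11.25901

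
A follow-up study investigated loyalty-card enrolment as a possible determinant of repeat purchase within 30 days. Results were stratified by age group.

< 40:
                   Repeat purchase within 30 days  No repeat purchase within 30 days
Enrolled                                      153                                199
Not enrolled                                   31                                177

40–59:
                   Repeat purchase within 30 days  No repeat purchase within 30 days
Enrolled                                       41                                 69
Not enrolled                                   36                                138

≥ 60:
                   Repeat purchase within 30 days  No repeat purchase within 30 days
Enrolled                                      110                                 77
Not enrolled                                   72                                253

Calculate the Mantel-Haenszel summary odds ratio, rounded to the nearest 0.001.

4.009

OR_MH = Σ(aᵢdᵢ/nᵢ) / Σ(bᵢcᵢ/nᵢ), where nᵢ is the stratum total.
Stratum 1 (< 40): n = 560; a·d/n = 153·177/560 = 48.3589; b·c/n = 199·31/560 = 11.0161
Stratum 2 (40–59): n = 284; a·d/n = 41·138/284 = 19.9225; b·c/n = 69·36/284 = 8.7465
Stratum 3 (≥ 60): n = 512; a·d/n = 110·253/512 = 54.3555; b·c/n = 77·72/512 = 10.8281
OR_MH = (48.3589 + 19.9225 + 54.3555) / (11.0161 + 8.7465 + 10.8281) = 122.6369 / 30.5907 = 4.00896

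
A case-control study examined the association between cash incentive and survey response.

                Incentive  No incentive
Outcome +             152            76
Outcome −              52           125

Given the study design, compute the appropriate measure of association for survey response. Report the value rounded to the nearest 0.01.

4.81

Reading the table with exposure as columns: a = 152 (Incentive, case), b = 52 (Incentive, non-case), c = 76 (No incentive, case), d = 125.
This is a case-control study: participants were sampled on outcome status, so risks in the source population cannot be estimated directly — relative risk is not valid here. The odds ratio is the appropriate measure.
OR = (a·d)/(b·c) = (152 × 125) / (52 × 76) = 19000 / 3952 = 4.80769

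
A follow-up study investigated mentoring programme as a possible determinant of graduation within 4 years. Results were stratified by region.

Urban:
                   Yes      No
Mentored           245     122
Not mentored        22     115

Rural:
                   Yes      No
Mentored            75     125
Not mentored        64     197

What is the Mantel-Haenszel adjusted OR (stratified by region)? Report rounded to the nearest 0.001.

OR_MH = Σ(aᵢdᵢ/nᵢ) / Σ(bᵢcᵢ/nᵢ), where nᵢ is the stratum total.
Stratum 1 (Urban): n = 504; a·d/n = 245·115/504 = 55.9028; b·c/n = 122·22/504 = 5.3254
Stratum 2 (Rural): n = 461; a·d/n = 75·197/461 = 32.0499; b·c/n = 125·64/461 = 17.3536
OR_MH = (55.9028 + 32.0499) / (5.3254 + 17.3536) = 87.9527 / 22.6790 = 3.87816

3.878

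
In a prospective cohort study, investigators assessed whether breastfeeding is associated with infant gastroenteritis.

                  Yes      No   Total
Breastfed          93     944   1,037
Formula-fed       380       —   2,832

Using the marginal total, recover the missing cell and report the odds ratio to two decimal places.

The missing cell is in the unexposed row: 2832 − 380 = 2452.
So a = 93, b = 944, c = 380, d = 2452.
OR = (a·d)/(b·c) = (93 × 2452) / (944 × 380) = 228036 / 358720 = 0.63569

0.64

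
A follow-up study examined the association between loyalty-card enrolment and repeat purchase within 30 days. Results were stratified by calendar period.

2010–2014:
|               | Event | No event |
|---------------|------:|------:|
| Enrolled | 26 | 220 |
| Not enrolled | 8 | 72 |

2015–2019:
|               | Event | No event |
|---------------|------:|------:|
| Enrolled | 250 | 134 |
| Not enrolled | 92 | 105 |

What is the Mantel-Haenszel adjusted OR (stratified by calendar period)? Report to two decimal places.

1.91

OR_MH = Σ(aᵢdᵢ/nᵢ) / Σ(bᵢcᵢ/nᵢ), where nᵢ is the stratum total.
Stratum 1 (2010–2014): n = 326; a·d/n = 26·72/326 = 5.7423; b·c/n = 220·8/326 = 5.3988
Stratum 2 (2015–2019): n = 581; a·d/n = 250·105/581 = 45.1807; b·c/n = 134·92/581 = 21.2186
OR_MH = (5.7423 + 45.1807) / (5.3988 + 21.2186) = 50.9231 / 26.6174 = 1.91315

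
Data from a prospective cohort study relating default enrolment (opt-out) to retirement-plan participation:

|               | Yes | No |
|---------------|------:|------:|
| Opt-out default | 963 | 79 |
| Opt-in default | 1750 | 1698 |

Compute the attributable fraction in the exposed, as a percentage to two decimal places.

45.08

Cells: a = 963, b = 79, c = 1750, d = 1698.
Risk in exposed = 963/1042 = 0.92418; risk in unexposed = 1750/3448 = 0.50754.
RR = 0.92418/0.50754 = 1.82091
AR% = (RR − 1)/RR × 100 = (1.82091 − 1)/1.82091 × 100 = 45.0823%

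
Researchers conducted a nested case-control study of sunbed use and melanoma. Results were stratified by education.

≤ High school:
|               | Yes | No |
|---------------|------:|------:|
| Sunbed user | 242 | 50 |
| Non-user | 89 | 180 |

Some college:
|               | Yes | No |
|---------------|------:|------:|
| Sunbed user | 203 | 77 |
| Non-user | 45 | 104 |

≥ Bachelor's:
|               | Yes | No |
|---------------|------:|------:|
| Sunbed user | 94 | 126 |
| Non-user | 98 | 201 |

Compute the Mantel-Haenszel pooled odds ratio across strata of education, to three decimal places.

4.102

OR_MH = Σ(aᵢdᵢ/nᵢ) / Σ(bᵢcᵢ/nᵢ), where nᵢ is the stratum total.
Stratum 1 (≤ High school): n = 561; a·d/n = 242·180/561 = 77.6471; b·c/n = 50·89/561 = 7.9323
Stratum 2 (Some college): n = 429; a·d/n = 203·104/429 = 49.2121; b·c/n = 77·45/429 = 8.0769
Stratum 3 (≥ Bachelor's): n = 519; a·d/n = 94·201/519 = 36.4046; b·c/n = 126·98/519 = 23.7919
OR_MH = (77.6471 + 49.2121 + 36.4046) / (7.9323 + 8.0769 + 23.7919) = 163.2638 / 39.8011 = 4.10199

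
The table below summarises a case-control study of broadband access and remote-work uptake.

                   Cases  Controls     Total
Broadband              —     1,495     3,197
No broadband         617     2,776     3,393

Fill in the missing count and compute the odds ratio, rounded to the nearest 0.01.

The missing cell is in the exposed row: 3197 − 1495 = 1702.
So a = 1702, b = 1495, c = 617, d = 2776.
OR = (a·d)/(b·c) = (1702 × 2776) / (1495 × 617) = 4724752 / 922415 = 5.12215

5.12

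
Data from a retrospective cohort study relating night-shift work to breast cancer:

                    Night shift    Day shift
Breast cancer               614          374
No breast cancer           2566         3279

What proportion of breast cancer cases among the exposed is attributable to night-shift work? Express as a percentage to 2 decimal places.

Reading the table with exposure as columns: a = 614 (Night shift, case), b = 2566 (Night shift, non-case), c = 374 (Day shift, case), d = 3279.
Risk in exposed = 614/3180 = 0.19308; risk in unexposed = 374/3653 = 0.10238.
RR = 0.19308/0.10238 = 1.88590
AR% = (RR − 1)/RR × 100 = (1.88590 − 1)/1.88590 × 100 = 46.9750%

46.97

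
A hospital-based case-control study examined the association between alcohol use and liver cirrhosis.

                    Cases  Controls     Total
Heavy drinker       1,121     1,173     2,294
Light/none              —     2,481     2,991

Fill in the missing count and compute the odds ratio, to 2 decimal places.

The missing cell is in the unexposed row: 2991 − 2481 = 510.
So a = 1121, b = 1173, c = 510, d = 2481.
OR = (a·d)/(b·c) = (1121 × 2481) / (1173 × 510) = 2781201 / 598230 = 4.64905

4.65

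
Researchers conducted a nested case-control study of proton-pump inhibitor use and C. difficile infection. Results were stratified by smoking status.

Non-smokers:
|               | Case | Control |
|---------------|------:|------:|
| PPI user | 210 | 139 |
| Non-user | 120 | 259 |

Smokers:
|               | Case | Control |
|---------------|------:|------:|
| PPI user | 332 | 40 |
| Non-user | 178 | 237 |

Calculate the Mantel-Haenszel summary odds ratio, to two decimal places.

5.47

OR_MH = Σ(aᵢdᵢ/nᵢ) / Σ(bᵢcᵢ/nᵢ), where nᵢ is the stratum total.
Stratum 1 (Non-smokers): n = 728; a·d/n = 210·259/728 = 74.7115; b·c/n = 139·120/728 = 22.9121
Stratum 2 (Smokers): n = 787; a·d/n = 332·237/787 = 99.9797; b·c/n = 40·178/787 = 9.0470
OR_MH = (74.7115 + 99.9797) / (22.9121 + 9.0470) = 174.6912 / 31.9591 = 5.46609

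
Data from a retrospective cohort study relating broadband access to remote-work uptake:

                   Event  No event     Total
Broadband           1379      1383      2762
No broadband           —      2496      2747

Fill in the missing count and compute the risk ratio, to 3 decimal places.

5.464

The missing cell is in the unexposed row: 2747 − 2496 = 251.
So a = 1379, b = 1383, c = 251, d = 2496.
RR = [a/(a+b)] / [c/(c+d)] = (1379/2762) / (251/2747) = 0.49928/0.09137 = 5.46419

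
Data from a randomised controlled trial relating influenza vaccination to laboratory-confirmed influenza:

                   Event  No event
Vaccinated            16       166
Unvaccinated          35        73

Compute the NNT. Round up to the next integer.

Risk in treated group = 16/182 = 0.08791; risk in control = 35/108 = 0.32407.
Absolute risk reduction = 0.32407 − 0.08791 = 0.23616
NNT = 1 / ARR = 1 / 0.23616 = 4.234 → round up → 5

5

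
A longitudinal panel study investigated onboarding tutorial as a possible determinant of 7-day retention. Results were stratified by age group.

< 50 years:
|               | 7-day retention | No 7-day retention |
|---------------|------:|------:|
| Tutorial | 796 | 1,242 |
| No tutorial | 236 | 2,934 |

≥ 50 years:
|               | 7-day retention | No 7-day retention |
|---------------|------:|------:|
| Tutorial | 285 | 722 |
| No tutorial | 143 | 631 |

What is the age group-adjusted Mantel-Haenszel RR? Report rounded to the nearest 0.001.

3.512

RR_MH = Σ(aᵢ·n₀ᵢ/nᵢ) / Σ(cᵢ·n₁ᵢ/nᵢ), with n₁ᵢ = aᵢ+bᵢ (exposed), n₀ᵢ = cᵢ+dᵢ (unexposed), nᵢ = n₁ᵢ+n₀ᵢ.
Stratum 1 (< 50 years): n₁ = 2038, n₀ = 3170, n = 5208; a·n₀/n = 796·3170/5208 = 484.5084; c·n₁/n = 236·2038/5208 = 92.3518
Stratum 2 (≥ 50 years): n₁ = 1007, n₀ = 774, n = 1781; a·n₀/n = 285·774/1781 = 123.8574; c·n₁/n = 143·1007/1781 = 80.8540
RR_MH = (484.5084 + 123.8574) / (92.3518 + 80.8540) = 608.3658 / 173.2058 = 3.51239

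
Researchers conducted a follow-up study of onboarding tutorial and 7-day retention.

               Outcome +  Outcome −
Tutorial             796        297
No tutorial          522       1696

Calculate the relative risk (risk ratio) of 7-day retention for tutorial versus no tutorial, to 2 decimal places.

Cells: a = 796, b = 297, c = 522, d = 1696.
Risk in exposed = 796/1093 = 0.72827; risk in unexposed = 522/2218 = 0.23535.
RR = 0.72827 / 0.23535 = 3.09445
The risk among the exposed is 3.09 times that among the unexposed.

3.09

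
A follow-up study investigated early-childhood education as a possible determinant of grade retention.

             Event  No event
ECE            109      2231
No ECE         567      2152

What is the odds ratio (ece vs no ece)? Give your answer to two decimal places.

Cells: a = 109, b = 2231, c = 567, d = 2152.
OR = (a·d)/(b·c) = (109 × 2152) / (2231 × 567) = 234568 / 1264977 = 0.18543
Exposure is associated with lower odds of grade retention (OR = 0.19 < 1).

0.19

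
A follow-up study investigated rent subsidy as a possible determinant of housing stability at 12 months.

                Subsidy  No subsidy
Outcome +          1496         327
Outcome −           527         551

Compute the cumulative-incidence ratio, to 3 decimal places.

Reading the table with exposure as columns: a = 1496 (Subsidy, case), b = 527 (Subsidy, non-case), c = 327 (No subsidy, case), d = 551.
Risk in exposed = 1496/2023 = 0.73950; risk in unexposed = 327/878 = 0.37244.
RR = 0.73950 / 0.37244 = 1.98556
The risk among the exposed is 1.99 times that among the unexposed.

1.986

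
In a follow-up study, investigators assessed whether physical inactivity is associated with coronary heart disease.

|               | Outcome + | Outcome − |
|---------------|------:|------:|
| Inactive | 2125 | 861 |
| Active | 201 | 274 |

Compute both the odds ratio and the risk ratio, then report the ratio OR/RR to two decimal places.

2.00

Cells: a = 2125, b = 861, c = 201, d = 274.
OR = (2125·274)/(861·201) = 582250/173061 = 3.36442
Risk in exposed = 2125/2986 = 0.71165; risk in unexposed = 201/475 = 0.42316; RR = 1.68177
OR/RR = 3.36442 / 1.68177 = 2.00052
The outcome is not rare, so the OR lies further from 1 than the RR.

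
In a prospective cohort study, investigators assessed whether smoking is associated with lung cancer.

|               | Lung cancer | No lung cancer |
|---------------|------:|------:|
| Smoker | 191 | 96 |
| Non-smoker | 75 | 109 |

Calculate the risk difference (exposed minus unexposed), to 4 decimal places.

0.2579

Cells: a = 191, b = 96, c = 75, d = 109.
Risk in exposed = 191/287 = 0.665505; risk in unexposed = 75/184 = 0.407609.
Risk difference = 0.665505 − 0.407609 = 0.257897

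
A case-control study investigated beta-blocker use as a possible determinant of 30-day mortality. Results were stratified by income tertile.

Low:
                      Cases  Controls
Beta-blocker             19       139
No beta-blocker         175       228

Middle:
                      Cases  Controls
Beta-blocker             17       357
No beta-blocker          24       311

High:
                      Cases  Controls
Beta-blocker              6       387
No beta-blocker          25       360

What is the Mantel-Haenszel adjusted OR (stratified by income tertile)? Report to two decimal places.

OR_MH = Σ(aᵢdᵢ/nᵢ) / Σ(bᵢcᵢ/nᵢ), where nᵢ is the stratum total.
Stratum 1 (Low): n = 561; a·d/n = 19·228/561 = 7.7219; b·c/n = 139·175/561 = 43.3601
Stratum 2 (Middle): n = 709; a·d/n = 17·311/709 = 7.4570; b·c/n = 357·24/709 = 12.0846
Stratum 3 (High): n = 778; a·d/n = 6·360/778 = 2.7763; b·c/n = 387·25/778 = 12.4357
OR_MH = (7.7219 + 7.4570 + 2.7763) / (43.3601 + 12.0846 + 12.4357) = 17.9553 / 67.8804 = 0.26451

0.26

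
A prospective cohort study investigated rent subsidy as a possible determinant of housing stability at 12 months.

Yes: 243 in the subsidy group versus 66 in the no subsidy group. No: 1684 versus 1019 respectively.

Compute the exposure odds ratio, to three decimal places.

From the description: a = 243, b = 1684, c = 66, d = 1019.
OR = (a·d)/(b·c) = (243 × 1019) / (1684 × 66) = 247617 / 111144 = 2.22789
The odds of housing stability at 12 months are about 2.23 times as high in the subsidy group.

2.228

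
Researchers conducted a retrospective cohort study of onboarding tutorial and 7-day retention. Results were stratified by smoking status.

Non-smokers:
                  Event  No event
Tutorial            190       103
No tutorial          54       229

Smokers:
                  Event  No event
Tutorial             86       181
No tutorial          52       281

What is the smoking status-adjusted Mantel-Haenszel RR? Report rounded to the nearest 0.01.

2.79

RR_MH = Σ(aᵢ·n₀ᵢ/nᵢ) / Σ(cᵢ·n₁ᵢ/nᵢ), with n₁ᵢ = aᵢ+bᵢ (exposed), n₀ᵢ = cᵢ+dᵢ (unexposed), nᵢ = n₁ᵢ+n₀ᵢ.
Stratum 1 (Non-smokers): n₁ = 293, n₀ = 283, n = 576; a·n₀/n = 190·283/576 = 93.3507; c·n₁/n = 54·293/576 = 27.4688
Stratum 2 (Smokers): n₁ = 267, n₀ = 333, n = 600; a·n₀/n = 86·333/600 = 47.7300; c·n₁/n = 52·267/600 = 23.1400
RR_MH = (93.3507 + 47.7300) / (27.4688 + 23.1400) = 141.0807 / 50.6088 = 2.78767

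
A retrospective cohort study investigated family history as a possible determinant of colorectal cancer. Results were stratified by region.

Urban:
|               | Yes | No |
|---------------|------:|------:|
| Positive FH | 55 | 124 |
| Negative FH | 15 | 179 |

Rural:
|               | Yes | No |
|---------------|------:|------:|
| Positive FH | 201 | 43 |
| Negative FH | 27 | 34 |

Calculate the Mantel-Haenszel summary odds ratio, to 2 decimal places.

OR_MH = Σ(aᵢdᵢ/nᵢ) / Σ(bᵢcᵢ/nᵢ), where nᵢ is the stratum total.
Stratum 1 (Urban): n = 373; a·d/n = 55·179/373 = 26.3941; b·c/n = 124·15/373 = 4.9866
Stratum 2 (Rural): n = 305; a·d/n = 201·34/305 = 22.4066; b·c/n = 43·27/305 = 3.8066
OR_MH = (26.3941 + 22.4066) / (4.9866 + 3.8066) = 48.8007 / 8.7932 = 5.54985

5.55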